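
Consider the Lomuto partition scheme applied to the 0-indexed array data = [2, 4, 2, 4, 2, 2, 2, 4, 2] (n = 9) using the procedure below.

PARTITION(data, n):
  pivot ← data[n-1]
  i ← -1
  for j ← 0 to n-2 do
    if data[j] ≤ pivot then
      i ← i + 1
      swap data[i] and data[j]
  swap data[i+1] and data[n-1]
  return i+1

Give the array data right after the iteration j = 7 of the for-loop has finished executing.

[2, 2, 2, 2, 2, 4, 4, 4, 2]

pivot = data[8] = 2; i = -1
j=0: data[0]=2 ≤ 2 → i=0, swap data[0],data[0] (no change) → [2, 4, 2, 4, 2, 2, 2, 4, 2]
j=1: data[1]=4 > 2 → no swap
j=2: data[2]=2 ≤ 2 → i=1, swap data[1],data[2] → [2, 2, 4, 4, 2, 2, 2, 4, 2]
j=3: data[3]=4 > 2 → no swap
j=4: data[4]=2 ≤ 2 → i=2, swap data[2],data[4] → [2, 2, 2, 4, 4, 2, 2, 4, 2]
j=5: data[5]=2 ≤ 2 → i=3, swap data[3],data[5] → [2, 2, 2, 2, 4, 4, 2, 4, 2]
j=6: data[6]=2 ≤ 2 → i=4, swap data[4],data[6] → [2, 2, 2, 2, 2, 4, 4, 4, 2]
j=7: data[7]=4 > 2 → no swap
(after j=7) data = [2, 2, 2, 2, 2, 4, 4, 4, 2]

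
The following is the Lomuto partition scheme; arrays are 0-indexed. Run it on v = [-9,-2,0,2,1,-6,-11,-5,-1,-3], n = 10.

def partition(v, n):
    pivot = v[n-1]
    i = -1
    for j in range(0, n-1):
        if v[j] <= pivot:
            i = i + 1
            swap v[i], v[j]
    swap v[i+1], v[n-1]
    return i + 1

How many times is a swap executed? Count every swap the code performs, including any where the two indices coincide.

5

pivot = v[9] = -3; i = -1
j=0: v[0]=-9 ≤ -3 → i=0, swap v[0],v[0] (no change) → [-9,-2,0,2,1,-6,-11,-5,-1,-3]
j=1: v[1]=-2 > -3 → no swap
j=2: v[2]=0 > -3 → no swap
j=3: v[3]=2 > -3 → no swap
j=4: v[4]=1 > -3 → no swap
j=5: v[5]=-6 ≤ -3 → i=1, swap v[1],v[5] → [-9,-6,0,2,1,-2,-11,-5,-1,-3]
j=6: v[6]=-11 ≤ -3 → i=2, swap v[2],v[6] → [-9,-6,-11,2,1,-2,0,-5,-1,-3]
j=7: v[7]=-5 ≤ -3 → i=3, swap v[3],v[7] → [-9,-6,-11,-5,1,-2,0,2,-1,-3]
j=8: v[8]=-1 > -3 → no swap
final swap v[4],v[9] → [-9,-6,-11,-5,-3,-2,0,2,-1,1]; return 4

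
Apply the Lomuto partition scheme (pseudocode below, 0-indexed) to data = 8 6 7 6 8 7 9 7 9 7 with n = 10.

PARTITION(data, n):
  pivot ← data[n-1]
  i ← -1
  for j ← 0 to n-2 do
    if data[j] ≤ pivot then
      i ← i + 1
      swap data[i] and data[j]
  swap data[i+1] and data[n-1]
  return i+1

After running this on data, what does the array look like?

6 7 6 7 7 7 9 8 9 8

pivot = data[9] = 7; i = -1
j=0: data[0]=8 > 7 → no swap
j=1: data[1]=6 ≤ 7 → i=0, swap data[0],data[1] → 6 8 7 6 8 7 9 7 9 7
j=2: data[2]=7 ≤ 7 → i=1, swap data[1],data[2] → 6 7 8 6 8 7 9 7 9 7
j=3: data[3]=6 ≤ 7 → i=2, swap data[2],data[3] → 6 7 6 8 8 7 9 7 9 7
j=4: data[4]=8 > 7 → no swap
j=5: data[5]=7 ≤ 7 → i=3, swap data[3],data[5] → 6 7 6 7 8 8 9 7 9 7
j=6: data[6]=9 > 7 → no swap
j=7: data[7]=7 ≤ 7 → i=4, swap data[4],data[7] → 6 7 6 7 7 8 9 8 9 7
j=8: data[8]=9 > 7 → no swap
final swap data[5],data[9] → 6 7 6 7 7 7 9 8 9 8; return 5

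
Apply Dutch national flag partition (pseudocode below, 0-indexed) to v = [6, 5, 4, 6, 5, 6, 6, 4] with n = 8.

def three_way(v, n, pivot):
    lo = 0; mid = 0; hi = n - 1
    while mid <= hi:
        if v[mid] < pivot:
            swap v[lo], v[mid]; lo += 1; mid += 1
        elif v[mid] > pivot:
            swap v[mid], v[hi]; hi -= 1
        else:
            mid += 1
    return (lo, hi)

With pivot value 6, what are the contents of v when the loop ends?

pivot = 6; lo=0, mid=0, hi=7
v[mid]=6=6: mid=1
v[mid]=5<6: swap v[0],v[1]; lo=1,mid=2 → [5, 6, 4, 6, 5, 6, 6, 4]
v[mid]=4<6: swap v[1],v[2]; lo=2,mid=3 → [5, 4, 6, 6, 5, 6, 6, 4]
v[mid]=6=6: mid=4
v[mid]=5<6: swap v[2],v[4]; lo=3,mid=5 → [5, 4, 5, 6, 6, 6, 6, 4]
v[mid]=6=6: mid=6
v[mid]=6=6: mid=7
v[mid]=4<6: swap v[3],v[7]; lo=4,mid=8 → [5, 4, 5, 4, 6, 6, 6, 6]
end: lo=4, hi=7; v = [5, 4, 5, 4, 6, 6, 6, 6]

[5, 4, 5, 4, 6, 6, 6, 6]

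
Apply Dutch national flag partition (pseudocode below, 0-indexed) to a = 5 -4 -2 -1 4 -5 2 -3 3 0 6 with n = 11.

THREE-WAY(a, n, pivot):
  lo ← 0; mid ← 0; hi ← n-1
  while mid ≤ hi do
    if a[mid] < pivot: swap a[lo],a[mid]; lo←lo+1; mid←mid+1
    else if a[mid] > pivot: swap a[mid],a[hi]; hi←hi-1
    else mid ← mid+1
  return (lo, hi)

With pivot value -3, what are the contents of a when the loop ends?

-4 -5 -3 4 -1 2 -2 3 0 6 5

lo=0 mid=0 hi=10
5>-3: swap(0,10), hi=9 ⇒ 6 -4 -2 -1 4 -5 2 -3 3 0 5
6>-3: swap(0,9), hi=8 ⇒ 0 -4 -2 -1 4 -5 2 -3 3 6 5
0>-3: swap(0,8), hi=7 ⇒ 3 -4 -2 -1 4 -5 2 -3 0 6 5
3>-3: swap(0,7), hi=6 ⇒ -3 -4 -2 -1 4 -5 2 3 0 6 5
-3=-3: mid=1
-4<-3: swap(0,1), lo=1 mid=2 ⇒ -4 -3 -2 -1 4 -5 2 3 0 6 5
-2>-3: swap(2,6), hi=5 ⇒ -4 -3 2 -1 4 -5 -2 3 0 6 5
2>-3: swap(2,5), hi=4 ⇒ -4 -3 -5 -1 4 2 -2 3 0 6 5
-5<-3: swap(1,2), lo=2 mid=3 ⇒ -4 -5 -3 -1 4 2 -2 3 0 6 5
-1>-3: swap(3,4), hi=3 ⇒ -4 -5 -3 4 -1 2 -2 3 0 6 5
4>-3: swap(3,3), hi=2 ⇒ -4 -5 -3 4 -1 2 -2 3 0 6 5
done. lo=2 hi=2; a=-4 -5 -3 4 -1 2 -2 3 0 6 5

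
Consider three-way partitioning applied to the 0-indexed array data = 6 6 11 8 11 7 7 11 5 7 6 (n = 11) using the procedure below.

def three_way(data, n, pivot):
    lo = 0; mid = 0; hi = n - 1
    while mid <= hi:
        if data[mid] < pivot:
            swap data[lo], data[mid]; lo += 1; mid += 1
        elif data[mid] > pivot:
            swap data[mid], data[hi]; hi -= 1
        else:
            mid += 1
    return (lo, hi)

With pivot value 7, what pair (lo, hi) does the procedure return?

pivot = 7; lo=0, mid=0, hi=10
data[mid]=6<7: swap data[0],data[0]; lo=1,mid=1 → 6 6 11 8 11 7 7 11 5 7 6
data[mid]=6<7: swap data[1],data[1]; lo=2,mid=2 → 6 6 11 8 11 7 7 11 5 7 6
data[mid]=11>7: swap data[2],data[10]; hi=9 → 6 6 6 8 11 7 7 11 5 7 11
data[mid]=6<7: swap data[2],data[2]; lo=3,mid=3 → 6 6 6 8 11 7 7 11 5 7 11
data[mid]=8>7: swap data[3],data[9]; hi=8 → 6 6 6 7 11 7 7 11 5 8 11
data[mid]=7=7: mid=4
data[mid]=11>7: swap data[4],data[8]; hi=7 → 6 6 6 7 5 7 7 11 11 8 11
data[mid]=5<7: swap data[3],data[4]; lo=4,mid=5 → 6 6 6 5 7 7 7 11 11 8 11
data[mid]=7=7: mid=6
data[mid]=7=7: mid=7
data[mid]=11>7: swap data[7],data[7]; hi=6 → 6 6 6 5 7 7 7 11 11 8 11
end: lo=4, hi=6; data = 6 6 6 5 7 7 7 11 11 8 11

(4, 6)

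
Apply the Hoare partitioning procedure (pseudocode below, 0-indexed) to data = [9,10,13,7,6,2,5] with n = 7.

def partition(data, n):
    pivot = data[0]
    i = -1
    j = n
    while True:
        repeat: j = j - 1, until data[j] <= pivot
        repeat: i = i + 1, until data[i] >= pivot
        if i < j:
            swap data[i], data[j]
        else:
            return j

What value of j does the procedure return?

3

pivot=9
j stops at 6 (5), i stops at 0 (9); swap ⇒ [5,10,13,7,6,2,9]
j stops at 5 (2), i stops at 1 (10); swap ⇒ [5,2,13,7,6,10,9]
j stops at 4 (6), i stops at 2 (13); swap ⇒ [5,2,6,7,13,10,9]
j stops at 3, i stops at 4; i≥j ⇒ return 3. data=[5,2,6,7,13,10,9]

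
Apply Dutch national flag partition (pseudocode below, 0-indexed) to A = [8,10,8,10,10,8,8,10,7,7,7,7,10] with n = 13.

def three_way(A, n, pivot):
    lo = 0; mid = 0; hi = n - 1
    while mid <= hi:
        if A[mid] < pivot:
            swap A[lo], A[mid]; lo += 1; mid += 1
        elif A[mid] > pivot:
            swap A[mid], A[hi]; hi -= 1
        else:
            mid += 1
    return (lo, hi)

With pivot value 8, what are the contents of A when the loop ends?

[7,7,7,7,8,8,8,8,10,10,10,10,10]

pivot = 8; lo=0, mid=0, hi=12
A[mid]=8=8: mid=1
A[mid]=10>8: swap A[1],A[12]; hi=11 → [8,10,8,10,10,8,8,10,7,7,7,7,10]
A[mid]=10>8: swap A[1],A[11]; hi=10 → [8,7,8,10,10,8,8,10,7,7,7,10,10]
A[mid]=7<8: swap A[0],A[1]; lo=1,mid=2 → [7,8,8,10,10,8,8,10,7,7,7,10,10]
A[mid]=8=8: mid=3
A[mid]=10>8: swap A[3],A[10]; hi=9 → [7,8,8,7,10,8,8,10,7,7,10,10,10]
A[mid]=7<8: swap A[1],A[3]; lo=2,mid=4 → [7,7,8,8,10,8,8,10,7,7,10,10,10]
A[mid]=10>8: swap A[4],A[9]; hi=8 → [7,7,8,8,7,8,8,10,7,10,10,10,10]
A[mid]=7<8: swap A[2],A[4]; lo=3,mid=5 → [7,7,7,8,8,8,8,10,7,10,10,10,10]
A[mid]=8=8: mid=6
A[mid]=8=8: mid=7
A[mid]=10>8: swap A[7],A[8]; hi=7 → [7,7,7,8,8,8,8,7,10,10,10,10,10]
A[mid]=7<8: swap A[3],A[7]; lo=4,mid=8 → [7,7,7,7,8,8,8,8,10,10,10,10,10]
end: lo=4, hi=7; A = [7,7,7,7,8,8,8,8,10,10,10,10,10]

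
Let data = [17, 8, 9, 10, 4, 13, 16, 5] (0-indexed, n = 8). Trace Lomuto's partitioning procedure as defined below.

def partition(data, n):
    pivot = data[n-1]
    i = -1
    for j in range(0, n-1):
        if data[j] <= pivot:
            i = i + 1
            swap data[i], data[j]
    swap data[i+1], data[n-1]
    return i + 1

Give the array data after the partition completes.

pivot=5, i=-1
j=0: 17>5, skip
j=1: 8>5, skip
j=2: 9>5, skip
j=3: 10>5, skip
j=4: 4≤5, i=0, swap(0,4) ⇒ [4, 8, 9, 10, 17, 13, 16, 5]
j=5: 13>5, skip
j=6: 16>5, skip
swap(1,7) ⇒ [4, 5, 9, 10, 17, 13, 16, 8]; return 1

[4, 5, 9, 10, 17, 13, 16, 8]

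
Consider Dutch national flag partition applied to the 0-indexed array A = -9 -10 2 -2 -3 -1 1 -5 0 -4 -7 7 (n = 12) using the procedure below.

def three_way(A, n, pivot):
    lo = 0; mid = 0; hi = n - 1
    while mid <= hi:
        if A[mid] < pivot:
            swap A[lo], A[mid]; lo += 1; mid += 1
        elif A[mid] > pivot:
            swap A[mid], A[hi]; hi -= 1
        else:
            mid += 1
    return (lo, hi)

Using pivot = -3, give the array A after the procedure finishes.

pivot = -3; lo=0, mid=0, hi=11
A[mid]=-9<-3: swap A[0],A[0]; lo=1,mid=1 → -9 -10 2 -2 -3 -1 1 -5 0 -4 -7 7
A[mid]=-10<-3: swap A[1],A[1]; lo=2,mid=2 → -9 -10 2 -2 -3 -1 1 -5 0 -4 -7 7
A[mid]=2>-3: swap A[2],A[11]; hi=10 → -9 -10 7 -2 -3 -1 1 -5 0 -4 -7 2
A[mid]=7>-3: swap A[2],A[10]; hi=9 → -9 -10 -7 -2 -3 -1 1 -5 0 -4 7 2
A[mid]=-7<-3: swap A[2],A[2]; lo=3,mid=3 → -9 -10 -7 -2 -3 -1 1 -5 0 -4 7 2
A[mid]=-2>-3: swap A[3],A[9]; hi=8 → -9 -10 -7 -4 -3 -1 1 -5 0 -2 7 2
A[mid]=-4<-3: swap A[3],A[3]; lo=4,mid=4 → -9 -10 -7 -4 -3 -1 1 -5 0 -2 7 2
A[mid]=-3=-3: mid=5
A[mid]=-1>-3: swap A[5],A[8]; hi=7 → -9 -10 -7 -4 -3 0 1 -5 -1 -2 7 2
A[mid]=0>-3: swap A[5],A[7]; hi=6 → -9 -10 -7 -4 -3 -5 1 0 -1 -2 7 2
A[mid]=-5<-3: swap A[4],A[5]; lo=5,mid=6 → -9 -10 -7 -4 -5 -3 1 0 -1 -2 7 2
A[mid]=1>-3: swap A[6],A[6]; hi=5 → -9 -10 -7 -4 -5 -3 1 0 -1 -2 7 2
end: lo=5, hi=5; A = -9 -10 -7 -4 -5 -3 1 0 -1 -2 7 2

-9 -10 -7 -4 -5 -3 1 0 -1 -2 7 2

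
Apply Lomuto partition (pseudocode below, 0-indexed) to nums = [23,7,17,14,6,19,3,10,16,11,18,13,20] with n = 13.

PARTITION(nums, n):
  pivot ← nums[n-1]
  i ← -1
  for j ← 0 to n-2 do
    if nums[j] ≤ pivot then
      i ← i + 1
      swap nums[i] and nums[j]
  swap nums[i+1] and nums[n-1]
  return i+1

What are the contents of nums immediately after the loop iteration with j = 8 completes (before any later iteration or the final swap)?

pivot=20, i=-1
j=0: 23>20, skip
j=1: 7≤20, i=0, swap(0,1) ⇒ [7,23,17,14,6,19,3,10,16,11,18,13,20]
j=2: 17≤20, i=1, swap(1,2) ⇒ [7,17,23,14,6,19,3,10,16,11,18,13,20]
j=3: 14≤20, i=2, swap(2,3) ⇒ [7,17,14,23,6,19,3,10,16,11,18,13,20]
j=4: 6≤20, i=3, swap(3,4) ⇒ [7,17,14,6,23,19,3,10,16,11,18,13,20]
j=5: 19≤20, i=4, swap(4,5) ⇒ [7,17,14,6,19,23,3,10,16,11,18,13,20]
j=6: 3≤20, i=5, swap(5,6) ⇒ [7,17,14,6,19,3,23,10,16,11,18,13,20]
j=7: 10≤20, i=6, swap(6,7) ⇒ [7,17,14,6,19,3,10,23,16,11,18,13,20]
j=8: 16≤20, i=7, swap(7,8) ⇒ [7,17,14,6,19,3,10,16,23,11,18,13,20]
(after j=8) nums = [7,17,14,6,19,3,10,16,23,11,18,13,20]

[7,17,14,6,19,3,10,16,23,11,18,13,20]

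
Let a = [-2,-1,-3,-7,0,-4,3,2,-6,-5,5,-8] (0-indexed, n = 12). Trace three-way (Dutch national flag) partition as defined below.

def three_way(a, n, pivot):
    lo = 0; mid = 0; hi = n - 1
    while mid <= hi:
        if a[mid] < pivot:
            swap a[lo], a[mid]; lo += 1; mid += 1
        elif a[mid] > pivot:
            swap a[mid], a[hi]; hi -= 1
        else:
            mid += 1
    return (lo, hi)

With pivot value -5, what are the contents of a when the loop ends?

[-8,-6,-7,-5,-4,3,2,0,-3,5,-1,-2]

lo=0 mid=0 hi=11
-2>-5: swap(0,11), hi=10 ⇒ [-8,-1,-3,-7,0,-4,3,2,-6,-5,5,-2]
-8<-5: swap(0,0), lo=1 mid=1 ⇒ [-8,-1,-3,-7,0,-4,3,2,-6,-5,5,-2]
-1>-5: swap(1,10), hi=9 ⇒ [-8,5,-3,-7,0,-4,3,2,-6,-5,-1,-2]
5>-5: swap(1,9), hi=8 ⇒ [-8,-5,-3,-7,0,-4,3,2,-6,5,-1,-2]
-5=-5: mid=2
-3>-5: swap(2,8), hi=7 ⇒ [-8,-5,-6,-7,0,-4,3,2,-3,5,-1,-2]
-6<-5: swap(1,2), lo=2 mid=3 ⇒ [-8,-6,-5,-7,0,-4,3,2,-3,5,-1,-2]
-7<-5: swap(2,3), lo=3 mid=4 ⇒ [-8,-6,-7,-5,0,-4,3,2,-3,5,-1,-2]
0>-5: swap(4,7), hi=6 ⇒ [-8,-6,-7,-5,2,-4,3,0,-3,5,-1,-2]
2>-5: swap(4,6), hi=5 ⇒ [-8,-6,-7,-5,3,-4,2,0,-3,5,-1,-2]
3>-5: swap(4,5), hi=4 ⇒ [-8,-6,-7,-5,-4,3,2,0,-3,5,-1,-2]
-4>-5: swap(4,4), hi=3 ⇒ [-8,-6,-7,-5,-4,3,2,0,-3,5,-1,-2]
done. lo=3 hi=3; a=[-8,-6,-7,-5,-4,3,2,0,-3,5,-1,-2]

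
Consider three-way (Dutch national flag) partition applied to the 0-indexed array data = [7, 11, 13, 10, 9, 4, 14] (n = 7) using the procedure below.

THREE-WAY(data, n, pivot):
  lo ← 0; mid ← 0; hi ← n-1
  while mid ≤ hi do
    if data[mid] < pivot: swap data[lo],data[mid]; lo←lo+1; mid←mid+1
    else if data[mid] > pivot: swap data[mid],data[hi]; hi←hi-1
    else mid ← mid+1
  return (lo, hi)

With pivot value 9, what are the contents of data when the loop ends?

pivot = 9; lo=0, mid=0, hi=6
data[mid]=7<9: swap data[0],data[0]; lo=1,mid=1 → [7, 11, 13, 10, 9, 4, 14]
data[mid]=11>9: swap data[1],data[6]; hi=5 → [7, 14, 13, 10, 9, 4, 11]
data[mid]=14>9: swap data[1],data[5]; hi=4 → [7, 4, 13, 10, 9, 14, 11]
data[mid]=4<9: swap data[1],data[1]; lo=2,mid=2 → [7, 4, 13, 10, 9, 14, 11]
data[mid]=13>9: swap data[2],data[4]; hi=3 → [7, 4, 9, 10, 13, 14, 11]
data[mid]=9=9: mid=3
data[mid]=10>9: swap data[3],data[3]; hi=2 → [7, 4, 9, 10, 13, 14, 11]
end: lo=2, hi=2; data = [7, 4, 9, 10, 13, 14, 11]

[7, 4, 9, 10, 13, 14, 11]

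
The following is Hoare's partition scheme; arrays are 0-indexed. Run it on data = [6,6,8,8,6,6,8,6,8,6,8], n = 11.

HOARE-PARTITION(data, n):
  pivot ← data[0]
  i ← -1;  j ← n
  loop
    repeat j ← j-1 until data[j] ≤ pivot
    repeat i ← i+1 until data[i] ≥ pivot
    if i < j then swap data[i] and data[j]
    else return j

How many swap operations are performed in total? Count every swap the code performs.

pivot=6
j stops at 9 (6), i stops at 0 (6); swap ⇒ [6,6,8,8,6,6,8,6,8,6,8]
j stops at 7 (6), i stops at 1 (6); swap ⇒ [6,6,8,8,6,6,8,6,8,6,8]
j stops at 5 (6), i stops at 2 (8); swap ⇒ [6,6,6,8,6,8,8,6,8,6,8]
j stops at 4 (6), i stops at 3 (8); swap ⇒ [6,6,6,6,8,8,8,6,8,6,8]
j stops at 3, i stops at 4; i≥j ⇒ return 3. data=[6,6,6,6,8,8,8,6,8,6,8]

4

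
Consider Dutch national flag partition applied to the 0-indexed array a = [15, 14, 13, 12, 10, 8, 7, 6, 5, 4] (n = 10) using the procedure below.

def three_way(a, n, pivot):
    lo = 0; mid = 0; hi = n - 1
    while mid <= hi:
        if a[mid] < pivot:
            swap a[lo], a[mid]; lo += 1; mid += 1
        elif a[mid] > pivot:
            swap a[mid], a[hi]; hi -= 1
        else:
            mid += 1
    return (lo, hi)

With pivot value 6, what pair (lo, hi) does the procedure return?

(2, 2)

pivot = 6; lo=0, mid=0, hi=9
a[mid]=15>6: swap a[0],a[9]; hi=8 → [4, 14, 13, 12, 10, 8, 7, 6, 5, 15]
a[mid]=4<6: swap a[0],a[0]; lo=1,mid=1 → [4, 14, 13, 12, 10, 8, 7, 6, 5, 15]
a[mid]=14>6: swap a[1],a[8]; hi=7 → [4, 5, 13, 12, 10, 8, 7, 6, 14, 15]
a[mid]=5<6: swap a[1],a[1]; lo=2,mid=2 → [4, 5, 13, 12, 10, 8, 7, 6, 14, 15]
a[mid]=13>6: swap a[2],a[7]; hi=6 → [4, 5, 6, 12, 10, 8, 7, 13, 14, 15]
a[mid]=6=6: mid=3
a[mid]=12>6: swap a[3],a[6]; hi=5 → [4, 5, 6, 7, 10, 8, 12, 13, 14, 15]
a[mid]=7>6: swap a[3],a[5]; hi=4 → [4, 5, 6, 8, 10, 7, 12, 13, 14, 15]
a[mid]=8>6: swap a[3],a[4]; hi=3 → [4, 5, 6, 10, 8, 7, 12, 13, 14, 15]
a[mid]=10>6: swap a[3],a[3]; hi=2 → [4, 5, 6, 10, 8, 7, 12, 13, 14, 15]
end: lo=2, hi=2; a = [4, 5, 6, 10, 8, 7, 12, 13, 14, 15]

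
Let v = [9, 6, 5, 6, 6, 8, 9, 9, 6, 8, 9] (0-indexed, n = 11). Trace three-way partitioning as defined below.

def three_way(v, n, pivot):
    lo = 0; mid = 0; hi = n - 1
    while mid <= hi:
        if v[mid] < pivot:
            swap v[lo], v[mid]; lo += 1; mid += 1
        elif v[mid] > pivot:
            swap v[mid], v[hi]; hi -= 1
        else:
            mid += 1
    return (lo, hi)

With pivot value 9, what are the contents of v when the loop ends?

pivot = 9; lo=0, mid=0, hi=10
v[mid]=9=9: mid=1
v[mid]=6<9: swap v[0],v[1]; lo=1,mid=2 → [6, 9, 5, 6, 6, 8, 9, 9, 6, 8, 9]
v[mid]=5<9: swap v[1],v[2]; lo=2,mid=3 → [6, 5, 9, 6, 6, 8, 9, 9, 6, 8, 9]
v[mid]=6<9: swap v[2],v[3]; lo=3,mid=4 → [6, 5, 6, 9, 6, 8, 9, 9, 6, 8, 9]
v[mid]=6<9: swap v[3],v[4]; lo=4,mid=5 → [6, 5, 6, 6, 9, 8, 9, 9, 6, 8, 9]
v[mid]=8<9: swap v[4],v[5]; lo=5,mid=6 → [6, 5, 6, 6, 8, 9, 9, 9, 6, 8, 9]
v[mid]=9=9: mid=7
v[mid]=9=9: mid=8
v[mid]=6<9: swap v[5],v[8]; lo=6,mid=9 → [6, 5, 6, 6, 8, 6, 9, 9, 9, 8, 9]
v[mid]=8<9: swap v[6],v[9]; lo=7,mid=10 → [6, 5, 6, 6, 8, 6, 8, 9, 9, 9, 9]
v[mid]=9=9: mid=11
end: lo=7, hi=10; v = [6, 5, 6, 6, 8, 6, 8, 9, 9, 9, 9]

[6, 5, 6, 6, 8, 6, 8, 9, 9, 9, 9]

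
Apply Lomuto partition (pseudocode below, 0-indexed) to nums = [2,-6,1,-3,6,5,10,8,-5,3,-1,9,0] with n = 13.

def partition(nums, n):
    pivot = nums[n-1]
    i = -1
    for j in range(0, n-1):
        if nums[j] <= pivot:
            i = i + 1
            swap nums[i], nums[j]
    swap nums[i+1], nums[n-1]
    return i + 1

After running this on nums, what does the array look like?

[-6,-3,-5,-1,0,5,10,8,1,3,2,9,6]

pivot = nums[12] = 0; i = -1
j=0: nums[0]=2 > 0 → no swap
j=1: nums[1]=-6 ≤ 0 → i=0, swap nums[0],nums[1] → [-6,2,1,-3,6,5,10,8,-5,3,-1,9,0]
j=2: nums[2]=1 > 0 → no swap
j=3: nums[3]=-3 ≤ 0 → i=1, swap nums[1],nums[3] → [-6,-3,1,2,6,5,10,8,-5,3,-1,9,0]
j=4: nums[4]=6 > 0 → no swap
j=5: nums[5]=5 > 0 → no swap
j=6: nums[6]=10 > 0 → no swap
j=7: nums[7]=8 > 0 → no swap
j=8: nums[8]=-5 ≤ 0 → i=2, swap nums[2],nums[8] → [-6,-3,-5,2,6,5,10,8,1,3,-1,9,0]
j=9: nums[9]=3 > 0 → no swap
j=10: nums[10]=-1 ≤ 0 → i=3, swap nums[3],nums[10] → [-6,-3,-5,-1,6,5,10,8,1,3,2,9,0]
j=11: nums[11]=9 > 0 → no swap
final swap nums[4],nums[12] → [-6,-3,-5,-1,0,5,10,8,1,3,2,9,6]; return 4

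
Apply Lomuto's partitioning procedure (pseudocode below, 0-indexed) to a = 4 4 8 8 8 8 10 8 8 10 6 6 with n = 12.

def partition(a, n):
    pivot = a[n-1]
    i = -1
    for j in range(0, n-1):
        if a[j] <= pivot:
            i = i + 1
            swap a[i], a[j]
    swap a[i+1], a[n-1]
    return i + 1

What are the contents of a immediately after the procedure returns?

pivot=6, i=-1
j=0: 4≤6, i=0, swap(0,0) ⇒ 4 4 8 8 8 8 10 8 8 10 6 6
j=1: 4≤6, i=1, swap(1,1) ⇒ 4 4 8 8 8 8 10 8 8 10 6 6
j=2: 8>6, skip
j=3: 8>6, skip
j=4: 8>6, skip
j=5: 8>6, skip
j=6: 10>6, skip
j=7: 8>6, skip
j=8: 8>6, skip
j=9: 10>6, skip
j=10: 6≤6, i=2, swap(2,10) ⇒ 4 4 6 8 8 8 10 8 8 10 8 6
swap(3,11) ⇒ 4 4 6 6 8 8 10 8 8 10 8 8; return 3

4 4 6 6 8 8 10 8 8 10 8 8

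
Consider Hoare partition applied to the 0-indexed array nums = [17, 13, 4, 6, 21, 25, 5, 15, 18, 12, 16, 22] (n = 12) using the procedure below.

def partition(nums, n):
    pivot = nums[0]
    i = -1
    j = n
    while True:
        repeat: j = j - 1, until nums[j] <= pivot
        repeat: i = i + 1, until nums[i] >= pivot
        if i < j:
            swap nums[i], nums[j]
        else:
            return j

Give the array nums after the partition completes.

[16, 13, 4, 6, 12, 15, 5, 25, 18, 21, 17, 22]

pivot=17
j stops at 10 (16), i stops at 0 (17); swap ⇒ [16, 13, 4, 6, 21, 25, 5, 15, 18, 12, 17, 22]
j stops at 9 (12), i stops at 4 (21); swap ⇒ [16, 13, 4, 6, 12, 25, 5, 15, 18, 21, 17, 22]
j stops at 7 (15), i stops at 5 (25); swap ⇒ [16, 13, 4, 6, 12, 15, 5, 25, 18, 21, 17, 22]
j stops at 6, i stops at 7; i≥j ⇒ return 6. nums=[16, 13, 4, 6, 12, 15, 5, 25, 18, 21, 17, 22]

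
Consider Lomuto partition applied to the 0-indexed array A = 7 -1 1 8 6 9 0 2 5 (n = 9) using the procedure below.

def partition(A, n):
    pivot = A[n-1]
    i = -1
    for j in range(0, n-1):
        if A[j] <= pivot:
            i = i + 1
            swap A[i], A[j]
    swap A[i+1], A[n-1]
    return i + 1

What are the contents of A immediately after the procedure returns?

-1 1 0 2 5 9 7 8 6

pivot = A[8] = 5; i = -1
j=0: A[0]=7 > 5 → no swap
j=1: A[1]=-1 ≤ 5 → i=0, swap A[0],A[1] → -1 7 1 8 6 9 0 2 5
j=2: A[2]=1 ≤ 5 → i=1, swap A[1],A[2] → -1 1 7 8 6 9 0 2 5
j=3: A[3]=8 > 5 → no swap
j=4: A[4]=6 > 5 → no swap
j=5: A[5]=9 > 5 → no swap
j=6: A[6]=0 ≤ 5 → i=2, swap A[2],A[6] → -1 1 0 8 6 9 7 2 5
j=7: A[7]=2 ≤ 5 → i=3, swap A[3],A[7] → -1 1 0 2 6 9 7 8 5
final swap A[4],A[8] → -1 1 0 2 5 9 7 8 6; return 4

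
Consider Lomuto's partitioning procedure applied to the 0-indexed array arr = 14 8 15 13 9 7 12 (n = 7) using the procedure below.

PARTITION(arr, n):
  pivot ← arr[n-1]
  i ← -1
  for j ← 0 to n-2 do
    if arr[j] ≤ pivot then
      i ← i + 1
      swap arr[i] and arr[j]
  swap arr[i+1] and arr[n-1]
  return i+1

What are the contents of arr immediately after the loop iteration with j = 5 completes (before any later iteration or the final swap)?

pivot=12, i=-1
j=0: 14>12, skip
j=1: 8≤12, i=0, swap(0,1) ⇒ 8 14 15 13 9 7 12
j=2: 15>12, skip
j=3: 13>12, skip
j=4: 9≤12, i=1, swap(1,4) ⇒ 8 9 15 13 14 7 12
j=5: 7≤12, i=2, swap(2,5) ⇒ 8 9 7 13 14 15 12
(after j=5) arr = 8 9 7 13 14 15 12

8 9 7 13 14 15 12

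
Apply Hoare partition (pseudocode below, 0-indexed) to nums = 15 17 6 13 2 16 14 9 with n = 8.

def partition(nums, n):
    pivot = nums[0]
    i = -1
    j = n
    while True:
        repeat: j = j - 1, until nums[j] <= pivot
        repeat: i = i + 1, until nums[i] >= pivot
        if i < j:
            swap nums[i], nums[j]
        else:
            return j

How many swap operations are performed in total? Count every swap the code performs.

2

pivot = nums[0] = 15; i = -1, j = 8
j→7 (nums[7]=9≤15), i→0 (nums[0]=15≥15); i<j, swap → 9 17 6 13 2 16 14 15
j→6 (nums[6]=14≤15), i→1 (nums[1]=17≥15); i<j, swap → 9 14 6 13 2 16 17 15
j→4, i→5; i≥j, return j=4. nums = 9 14 6 13 2 16 17 15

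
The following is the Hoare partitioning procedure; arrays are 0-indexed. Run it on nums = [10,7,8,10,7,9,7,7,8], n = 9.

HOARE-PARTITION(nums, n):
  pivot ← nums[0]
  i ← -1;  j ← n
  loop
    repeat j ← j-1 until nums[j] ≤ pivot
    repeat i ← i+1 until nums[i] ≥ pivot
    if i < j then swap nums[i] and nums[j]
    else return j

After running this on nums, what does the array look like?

[8,7,8,7,7,9,7,10,10]

pivot=10
j stops at 8 (8), i stops at 0 (10); swap ⇒ [8,7,8,10,7,9,7,7,10]
j stops at 7 (7), i stops at 3 (10); swap ⇒ [8,7,8,7,7,9,7,10,10]
j stops at 6, i stops at 7; i≥j ⇒ return 6. nums=[8,7,8,7,7,9,7,10,10]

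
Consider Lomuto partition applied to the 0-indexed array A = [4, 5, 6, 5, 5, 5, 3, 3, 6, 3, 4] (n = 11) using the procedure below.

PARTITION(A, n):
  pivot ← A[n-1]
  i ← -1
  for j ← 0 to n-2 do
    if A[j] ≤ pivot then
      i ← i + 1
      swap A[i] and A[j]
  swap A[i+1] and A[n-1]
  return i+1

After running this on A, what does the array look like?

[4, 3, 3, 3, 4, 5, 5, 6, 6, 5, 5]

pivot=4, i=-1
j=0: 4≤4, i=0, swap(0,0) ⇒ [4, 5, 6, 5, 5, 5, 3, 3, 6, 3, 4]
j=1: 5>4, skip
j=2: 6>4, skip
j=3: 5>4, skip
j=4: 5>4, skip
j=5: 5>4, skip
j=6: 3≤4, i=1, swap(1,6) ⇒ [4, 3, 6, 5, 5, 5, 5, 3, 6, 3, 4]
j=7: 3≤4, i=2, swap(2,7) ⇒ [4, 3, 3, 5, 5, 5, 5, 6, 6, 3, 4]
j=8: 6>4, skip
j=9: 3≤4, i=3, swap(3,9) ⇒ [4, 3, 3, 3, 5, 5, 5, 6, 6, 5, 4]
swap(4,10) ⇒ [4, 3, 3, 3, 4, 5, 5, 6, 6, 5, 5]; return 4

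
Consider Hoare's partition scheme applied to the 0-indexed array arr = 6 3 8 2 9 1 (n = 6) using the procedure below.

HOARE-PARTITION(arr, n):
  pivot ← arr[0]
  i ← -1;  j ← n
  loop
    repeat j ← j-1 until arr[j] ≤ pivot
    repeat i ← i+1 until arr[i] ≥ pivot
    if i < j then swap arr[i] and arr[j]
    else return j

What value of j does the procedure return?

2

pivot = arr[0] = 6; i = -1, j = 6
j→5 (arr[5]=1≤6), i→0 (arr[0]=6≥6); i<j, swap → 1 3 8 2 9 6
j→3 (arr[3]=2≤6), i→2 (arr[2]=8≥6); i<j, swap → 1 3 2 8 9 6
j→2, i→3; i≥j, return j=2. arr = 1 3 2 8 9 6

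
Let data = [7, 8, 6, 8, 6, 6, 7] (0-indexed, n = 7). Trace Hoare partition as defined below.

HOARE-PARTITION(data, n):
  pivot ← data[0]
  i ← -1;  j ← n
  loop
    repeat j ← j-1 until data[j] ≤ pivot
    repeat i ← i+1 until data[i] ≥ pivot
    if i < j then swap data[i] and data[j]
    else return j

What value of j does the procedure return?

pivot = data[0] = 7; i = -1, j = 7
j→6 (data[6]=7≤7), i→0 (data[0]=7≥7); i<j, swap → [7, 8, 6, 8, 6, 6, 7]
j→5 (data[5]=6≤7), i→1 (data[1]=8≥7); i<j, swap → [7, 6, 6, 8, 6, 8, 7]
j→4 (data[4]=6≤7), i→3 (data[3]=8≥7); i<j, swap → [7, 6, 6, 6, 8, 8, 7]
j→3, i→4; i≥j, return j=3. data = [7, 6, 6, 6, 8, 8, 7]

3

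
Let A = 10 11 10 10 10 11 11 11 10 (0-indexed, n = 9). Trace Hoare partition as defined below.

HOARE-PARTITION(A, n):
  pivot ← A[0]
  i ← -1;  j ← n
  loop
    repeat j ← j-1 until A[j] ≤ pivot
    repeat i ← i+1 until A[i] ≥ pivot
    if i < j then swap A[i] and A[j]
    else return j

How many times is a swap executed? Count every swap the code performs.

3

pivot=10
j stops at 8 (10), i stops at 0 (10); swap ⇒ 10 11 10 10 10 11 11 11 10
j stops at 4 (10), i stops at 1 (11); swap ⇒ 10 10 10 10 11 11 11 11 10
j stops at 3 (10), i stops at 2 (10); swap ⇒ 10 10 10 10 11 11 11 11 10
j stops at 2, i stops at 3; i≥j ⇒ return 2. A=10 10 10 10 11 11 11 11 10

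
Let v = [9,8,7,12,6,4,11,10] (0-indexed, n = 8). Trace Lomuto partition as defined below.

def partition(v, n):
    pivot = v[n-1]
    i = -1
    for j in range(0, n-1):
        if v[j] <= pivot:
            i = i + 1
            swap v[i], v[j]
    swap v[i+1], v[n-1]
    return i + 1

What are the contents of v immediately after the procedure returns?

[9,8,7,6,4,10,11,12]

pivot = v[7] = 10; i = -1
j=0: v[0]=9 ≤ 10 → i=0, swap v[0],v[0] (no change) → [9,8,7,12,6,4,11,10]
j=1: v[1]=8 ≤ 10 → i=1, swap v[1],v[1] (no change) → [9,8,7,12,6,4,11,10]
j=2: v[2]=7 ≤ 10 → i=2, swap v[2],v[2] (no change) → [9,8,7,12,6,4,11,10]
j=3: v[3]=12 > 10 → no swap
j=4: v[4]=6 ≤ 10 → i=3, swap v[3],v[4] → [9,8,7,6,12,4,11,10]
j=5: v[5]=4 ≤ 10 → i=4, swap v[4],v[5] → [9,8,7,6,4,12,11,10]
j=6: v[6]=11 > 10 → no swap
final swap v[5],v[7] → [9,8,7,6,4,10,11,12]; return 5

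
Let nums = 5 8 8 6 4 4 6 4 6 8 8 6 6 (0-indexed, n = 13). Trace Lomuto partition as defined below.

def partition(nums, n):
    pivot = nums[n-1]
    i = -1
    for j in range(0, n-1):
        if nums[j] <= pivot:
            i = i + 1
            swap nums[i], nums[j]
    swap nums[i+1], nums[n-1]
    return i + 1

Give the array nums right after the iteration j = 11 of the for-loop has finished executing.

5 6 4 4 6 4 6 6 8 8 8 8 6

pivot=6, i=-1
j=0: 5≤6, i=0, swap(0,0) ⇒ 5 8 8 6 4 4 6 4 6 8 8 6 6
j=1: 8>6, skip
j=2: 8>6, skip
j=3: 6≤6, i=1, swap(1,3) ⇒ 5 6 8 8 4 4 6 4 6 8 8 6 6
j=4: 4≤6, i=2, swap(2,4) ⇒ 5 6 4 8 8 4 6 4 6 8 8 6 6
j=5: 4≤6, i=3, swap(3,5) ⇒ 5 6 4 4 8 8 6 4 6 8 8 6 6
j=6: 6≤6, i=4, swap(4,6) ⇒ 5 6 4 4 6 8 8 4 6 8 8 6 6
j=7: 4≤6, i=5, swap(5,7) ⇒ 5 6 4 4 6 4 8 8 6 8 8 6 6
j=8: 6≤6, i=6, swap(6,8) ⇒ 5 6 4 4 6 4 6 8 8 8 8 6 6
j=9: 8>6, skip
j=10: 8>6, skip
j=11: 6≤6, i=7, swap(7,11) ⇒ 5 6 4 4 6 4 6 6 8 8 8 8 6
(after j=11) nums = 5 6 4 4 6 4 6 6 8 8 8 8 6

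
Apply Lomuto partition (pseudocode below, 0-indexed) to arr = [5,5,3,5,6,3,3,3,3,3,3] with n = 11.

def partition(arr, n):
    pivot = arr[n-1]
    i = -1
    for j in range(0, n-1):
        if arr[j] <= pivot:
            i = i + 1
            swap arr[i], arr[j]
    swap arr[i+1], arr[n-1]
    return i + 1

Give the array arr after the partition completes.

[3,3,3,3,3,3,3,5,6,5,5]

pivot = arr[10] = 3; i = -1
j=0: arr[0]=5 > 3 → no swap
j=1: arr[1]=5 > 3 → no swap
j=2: arr[2]=3 ≤ 3 → i=0, swap arr[0],arr[2] → [3,5,5,5,6,3,3,3,3,3,3]
j=3: arr[3]=5 > 3 → no swap
j=4: arr[4]=6 > 3 → no swap
j=5: arr[5]=3 ≤ 3 → i=1, swap arr[1],arr[5] → [3,3,5,5,6,5,3,3,3,3,3]
j=6: arr[6]=3 ≤ 3 → i=2, swap arr[2],arr[6] → [3,3,3,5,6,5,5,3,3,3,3]
j=7: arr[7]=3 ≤ 3 → i=3, swap arr[3],arr[7] → [3,3,3,3,6,5,5,5,3,3,3]
j=8: arr[8]=3 ≤ 3 → i=4, swap arr[4],arr[8] → [3,3,3,3,3,5,5,5,6,3,3]
j=9: arr[9]=3 ≤ 3 → i=5, swap arr[5],arr[9] → [3,3,3,3,3,3,5,5,6,5,3]
final swap arr[6],arr[10] → [3,3,3,3,3,3,3,5,6,5,5]; return 6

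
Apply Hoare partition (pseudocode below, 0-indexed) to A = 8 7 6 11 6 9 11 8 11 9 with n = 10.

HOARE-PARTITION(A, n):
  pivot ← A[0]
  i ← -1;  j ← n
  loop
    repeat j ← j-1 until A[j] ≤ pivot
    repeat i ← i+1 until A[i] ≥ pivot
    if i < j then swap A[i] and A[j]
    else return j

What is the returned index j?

3

pivot=8
j stops at 7 (8), i stops at 0 (8); swap ⇒ 8 7 6 11 6 9 11 8 11 9
j stops at 4 (6), i stops at 3 (11); swap ⇒ 8 7 6 6 11 9 11 8 11 9
j stops at 3, i stops at 4; i≥j ⇒ return 3. A=8 7 6 6 11 9 11 8 11 9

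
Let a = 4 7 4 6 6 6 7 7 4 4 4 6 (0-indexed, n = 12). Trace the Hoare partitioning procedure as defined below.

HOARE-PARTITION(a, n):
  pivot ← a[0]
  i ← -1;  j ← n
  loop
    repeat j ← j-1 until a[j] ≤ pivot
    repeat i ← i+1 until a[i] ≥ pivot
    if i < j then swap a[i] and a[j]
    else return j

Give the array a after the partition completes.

4 4 4 6 6 6 7 7 4 7 4 6

pivot = a[0] = 4; i = -1, j = 12
j→10 (a[10]=4≤4), i→0 (a[0]=4≥4); i<j, swap → 4 7 4 6 6 6 7 7 4 4 4 6
j→9 (a[9]=4≤4), i→1 (a[1]=7≥4); i<j, swap → 4 4 4 6 6 6 7 7 4 7 4 6
j→8 (a[8]=4≤4), i→2 (a[2]=4≥4); i<j, swap → 4 4 4 6 6 6 7 7 4 7 4 6
j→2, i→3; i≥j, return j=2. a = 4 4 4 6 6 6 7 7 4 7 4 6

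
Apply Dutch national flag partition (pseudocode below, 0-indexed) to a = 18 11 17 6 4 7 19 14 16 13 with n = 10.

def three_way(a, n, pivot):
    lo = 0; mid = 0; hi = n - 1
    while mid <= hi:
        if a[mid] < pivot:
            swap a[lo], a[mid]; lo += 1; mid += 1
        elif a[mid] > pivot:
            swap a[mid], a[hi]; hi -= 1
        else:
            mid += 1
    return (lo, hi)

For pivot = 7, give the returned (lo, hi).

(2, 2)

lo=0 mid=0 hi=9
18>7: swap(0,9), hi=8 ⇒ 13 11 17 6 4 7 19 14 16 18
13>7: swap(0,8), hi=7 ⇒ 16 11 17 6 4 7 19 14 13 18
16>7: swap(0,7), hi=6 ⇒ 14 11 17 6 4 7 19 16 13 18
14>7: swap(0,6), hi=5 ⇒ 19 11 17 6 4 7 14 16 13 18
19>7: swap(0,5), hi=4 ⇒ 7 11 17 6 4 19 14 16 13 18
7=7: mid=1
11>7: swap(1,4), hi=3 ⇒ 7 4 17 6 11 19 14 16 13 18
4<7: swap(0,1), lo=1 mid=2 ⇒ 4 7 17 6 11 19 14 16 13 18
17>7: swap(2,3), hi=2 ⇒ 4 7 6 17 11 19 14 16 13 18
6<7: swap(1,2), lo=2 mid=3 ⇒ 4 6 7 17 11 19 14 16 13 18
done. lo=2 hi=2; a=4 6 7 17 11 19 14 16 13 18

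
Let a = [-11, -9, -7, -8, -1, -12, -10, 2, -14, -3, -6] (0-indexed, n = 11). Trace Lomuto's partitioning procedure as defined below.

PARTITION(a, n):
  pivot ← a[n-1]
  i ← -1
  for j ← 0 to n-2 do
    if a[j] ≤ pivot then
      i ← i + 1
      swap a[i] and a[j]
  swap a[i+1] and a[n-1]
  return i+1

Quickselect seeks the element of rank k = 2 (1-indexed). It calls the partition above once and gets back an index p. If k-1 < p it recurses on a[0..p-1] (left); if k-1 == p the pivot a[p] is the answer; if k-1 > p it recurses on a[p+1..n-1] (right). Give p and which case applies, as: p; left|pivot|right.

pivot = a[10] = -6; i = -1
j=0: a[0]=-11 ≤ -6 → i=0, swap a[0],a[0] (no change) → [-11, -9, -7, -8, -1, -12, -10, 2, -14, -3, -6]
j=1: a[1]=-9 ≤ -6 → i=1, swap a[1],a[1] (no change) → [-11, -9, -7, -8, -1, -12, -10, 2, -14, -3, -6]
j=2: a[2]=-7 ≤ -6 → i=2, swap a[2],a[2] (no change) → [-11, -9, -7, -8, -1, -12, -10, 2, -14, -3, -6]
j=3: a[3]=-8 ≤ -6 → i=3, swap a[3],a[3] (no change) → [-11, -9, -7, -8, -1, -12, -10, 2, -14, -3, -6]
j=4: a[4]=-1 > -6 → no swap
j=5: a[5]=-12 ≤ -6 → i=4, swap a[4],a[5] → [-11, -9, -7, -8, -12, -1, -10, 2, -14, -3, -6]
j=6: a[6]=-10 ≤ -6 → i=5, swap a[5],a[6] → [-11, -9, -7, -8, -12, -10, -1, 2, -14, -3, -6]
j=7: a[7]=2 > -6 → no swap
j=8: a[8]=-14 ≤ -6 → i=6, swap a[6],a[8] → [-11, -9, -7, -8, -12, -10, -14, 2, -1, -3, -6]
j=9: a[9]=-3 > -6 → no swap
final swap a[7],a[10] → [-11, -9, -7, -8, -12, -10, -14, -6, -1, -3, 2]; return 7
p = 7; k-1 = 1 < 7 ⇒ left

7; left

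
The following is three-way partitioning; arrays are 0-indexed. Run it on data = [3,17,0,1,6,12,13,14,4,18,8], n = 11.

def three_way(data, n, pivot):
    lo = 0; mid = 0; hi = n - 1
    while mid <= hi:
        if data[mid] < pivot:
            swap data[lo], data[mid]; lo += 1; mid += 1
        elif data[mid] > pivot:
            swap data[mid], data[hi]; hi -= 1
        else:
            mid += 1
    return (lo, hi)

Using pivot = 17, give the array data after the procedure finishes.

[3,0,1,6,12,13,14,4,8,17,18]

pivot = 17; lo=0, mid=0, hi=10
data[mid]=3<17: swap data[0],data[0]; lo=1,mid=1 → [3,17,0,1,6,12,13,14,4,18,8]
data[mid]=17=17: mid=2
data[mid]=0<17: swap data[1],data[2]; lo=2,mid=3 → [3,0,17,1,6,12,13,14,4,18,8]
data[mid]=1<17: swap data[2],data[3]; lo=3,mid=4 → [3,0,1,17,6,12,13,14,4,18,8]
data[mid]=6<17: swap data[3],data[4]; lo=4,mid=5 → [3,0,1,6,17,12,13,14,4,18,8]
data[mid]=12<17: swap data[4],data[5]; lo=5,mid=6 → [3,0,1,6,12,17,13,14,4,18,8]
data[mid]=13<17: swap data[5],data[6]; lo=6,mid=7 → [3,0,1,6,12,13,17,14,4,18,8]
data[mid]=14<17: swap data[6],data[7]; lo=7,mid=8 → [3,0,1,6,12,13,14,17,4,18,8]
data[mid]=4<17: swap data[7],data[8]; lo=8,mid=9 → [3,0,1,6,12,13,14,4,17,18,8]
data[mid]=18>17: swap data[9],data[10]; hi=9 → [3,0,1,6,12,13,14,4,17,8,18]
data[mid]=8<17: swap data[8],data[9]; lo=9,mid=10 → [3,0,1,6,12,13,14,4,8,17,18]
end: lo=9, hi=9; data = [3,0,1,6,12,13,14,4,8,17,18]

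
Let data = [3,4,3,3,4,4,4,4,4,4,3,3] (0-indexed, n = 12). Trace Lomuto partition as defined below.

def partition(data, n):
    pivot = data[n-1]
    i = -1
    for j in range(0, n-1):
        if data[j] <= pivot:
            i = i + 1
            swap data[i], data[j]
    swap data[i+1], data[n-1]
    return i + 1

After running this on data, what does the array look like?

[3,3,3,3,3,4,4,4,4,4,4,4]

pivot=3, i=-1
j=0: 3≤3, i=0, swap(0,0) ⇒ [3,4,3,3,4,4,4,4,4,4,3,3]
j=1: 4>3, skip
j=2: 3≤3, i=1, swap(1,2) ⇒ [3,3,4,3,4,4,4,4,4,4,3,3]
j=3: 3≤3, i=2, swap(2,3) ⇒ [3,3,3,4,4,4,4,4,4,4,3,3]
j=4: 4>3, skip
j=5: 4>3, skip
j=6: 4>3, skip
j=7: 4>3, skip
j=8: 4>3, skip
j=9: 4>3, skip
j=10: 3≤3, i=3, swap(3,10) ⇒ [3,3,3,3,4,4,4,4,4,4,4,3]
swap(4,11) ⇒ [3,3,3,3,3,4,4,4,4,4,4,4]; return 4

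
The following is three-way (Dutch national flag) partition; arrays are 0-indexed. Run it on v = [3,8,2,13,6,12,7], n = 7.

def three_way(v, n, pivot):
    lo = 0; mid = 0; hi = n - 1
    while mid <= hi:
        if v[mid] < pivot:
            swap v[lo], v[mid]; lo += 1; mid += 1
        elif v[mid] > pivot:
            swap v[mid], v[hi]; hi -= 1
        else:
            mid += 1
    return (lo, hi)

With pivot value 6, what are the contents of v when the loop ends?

[3,2,6,13,12,7,8]

pivot = 6; lo=0, mid=0, hi=6
v[mid]=3<6: swap v[0],v[0]; lo=1,mid=1 → [3,8,2,13,6,12,7]
v[mid]=8>6: swap v[1],v[6]; hi=5 → [3,7,2,13,6,12,8]
v[mid]=7>6: swap v[1],v[5]; hi=4 → [3,12,2,13,6,7,8]
v[mid]=12>6: swap v[1],v[4]; hi=3 → [3,6,2,13,12,7,8]
v[mid]=6=6: mid=2
v[mid]=2<6: swap v[1],v[2]; lo=2,mid=3 → [3,2,6,13,12,7,8]
v[mid]=13>6: swap v[3],v[3]; hi=2 → [3,2,6,13,12,7,8]
end: lo=2, hi=2; v = [3,2,6,13,12,7,8]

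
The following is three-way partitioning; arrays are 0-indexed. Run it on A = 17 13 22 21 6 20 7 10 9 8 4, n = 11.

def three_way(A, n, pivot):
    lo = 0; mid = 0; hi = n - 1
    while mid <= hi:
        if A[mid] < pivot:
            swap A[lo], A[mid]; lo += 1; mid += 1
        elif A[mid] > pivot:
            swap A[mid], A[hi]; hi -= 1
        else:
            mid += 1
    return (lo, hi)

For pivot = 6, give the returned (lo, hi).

(1, 1)

lo=0 mid=0 hi=10
17>6: swap(0,10), hi=9 ⇒ 4 13 22 21 6 20 7 10 9 8 17
4<6: swap(0,0), lo=1 mid=1 ⇒ 4 13 22 21 6 20 7 10 9 8 17
13>6: swap(1,9), hi=8 ⇒ 4 8 22 21 6 20 7 10 9 13 17
8>6: swap(1,8), hi=7 ⇒ 4 9 22 21 6 20 7 10 8 13 17
9>6: swap(1,7), hi=6 ⇒ 4 10 22 21 6 20 7 9 8 13 17
10>6: swap(1,6), hi=5 ⇒ 4 7 22 21 6 20 10 9 8 13 17
7>6: swap(1,5), hi=4 ⇒ 4 20 22 21 6 7 10 9 8 13 17
20>6: swap(1,4), hi=3 ⇒ 4 6 22 21 20 7 10 9 8 13 17
6=6: mid=2
22>6: swap(2,3), hi=2 ⇒ 4 6 21 22 20 7 10 9 8 13 17
21>6: swap(2,2), hi=1 ⇒ 4 6 21 22 20 7 10 9 8 13 17
done. lo=1 hi=1; A=4 6 21 22 20 7 10 9 8 13 17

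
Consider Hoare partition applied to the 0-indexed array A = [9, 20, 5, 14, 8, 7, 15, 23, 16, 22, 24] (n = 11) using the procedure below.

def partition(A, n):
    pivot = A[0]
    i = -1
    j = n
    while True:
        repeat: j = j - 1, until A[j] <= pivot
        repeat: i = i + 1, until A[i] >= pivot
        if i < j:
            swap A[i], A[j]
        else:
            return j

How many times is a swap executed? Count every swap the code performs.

2

pivot=9
j stops at 5 (7), i stops at 0 (9); swap ⇒ [7, 20, 5, 14, 8, 9, 15, 23, 16, 22, 24]
j stops at 4 (8), i stops at 1 (20); swap ⇒ [7, 8, 5, 14, 20, 9, 15, 23, 16, 22, 24]
j stops at 2, i stops at 3; i≥j ⇒ return 2. A=[7, 8, 5, 14, 20, 9, 15, 23, 16, 22, 24]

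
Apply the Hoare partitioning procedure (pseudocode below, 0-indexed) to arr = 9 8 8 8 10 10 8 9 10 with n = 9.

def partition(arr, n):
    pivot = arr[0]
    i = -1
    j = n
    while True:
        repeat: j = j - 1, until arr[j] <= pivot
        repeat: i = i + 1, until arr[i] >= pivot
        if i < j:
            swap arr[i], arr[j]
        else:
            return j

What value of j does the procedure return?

pivot = arr[0] = 9; i = -1, j = 9
j→7 (arr[7]=9≤9), i→0 (arr[0]=9≥9); i<j, swap → 9 8 8 8 10 10 8 9 10
j→6 (arr[6]=8≤9), i→4 (arr[4]=10≥9); i<j, swap → 9 8 8 8 8 10 10 9 10
j→4, i→5; i≥j, return j=4. arr = 9 8 8 8 8 10 10 9 10

4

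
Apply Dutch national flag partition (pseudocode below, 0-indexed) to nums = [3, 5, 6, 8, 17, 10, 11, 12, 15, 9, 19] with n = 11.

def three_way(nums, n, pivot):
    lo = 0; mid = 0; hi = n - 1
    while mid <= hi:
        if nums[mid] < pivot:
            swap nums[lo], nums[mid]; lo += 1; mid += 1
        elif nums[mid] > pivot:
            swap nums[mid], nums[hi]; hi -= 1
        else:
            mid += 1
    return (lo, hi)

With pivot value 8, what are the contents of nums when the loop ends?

[3, 5, 6, 8, 10, 11, 12, 15, 9, 19, 17]

pivot = 8; lo=0, mid=0, hi=10
nums[mid]=3<8: swap nums[0],nums[0]; lo=1,mid=1 → [3, 5, 6, 8, 17, 10, 11, 12, 15, 9, 19]
nums[mid]=5<8: swap nums[1],nums[1]; lo=2,mid=2 → [3, 5, 6, 8, 17, 10, 11, 12, 15, 9, 19]
nums[mid]=6<8: swap nums[2],nums[2]; lo=3,mid=3 → [3, 5, 6, 8, 17, 10, 11, 12, 15, 9, 19]
nums[mid]=8=8: mid=4
nums[mid]=17>8: swap nums[4],nums[10]; hi=9 → [3, 5, 6, 8, 19, 10, 11, 12, 15, 9, 17]
nums[mid]=19>8: swap nums[4],nums[9]; hi=8 → [3, 5, 6, 8, 9, 10, 11, 12, 15, 19, 17]
nums[mid]=9>8: swap nums[4],nums[8]; hi=7 → [3, 5, 6, 8, 15, 10, 11, 12, 9, 19, 17]
nums[mid]=15>8: swap nums[4],nums[7]; hi=6 → [3, 5, 6, 8, 12, 10, 11, 15, 9, 19, 17]
nums[mid]=12>8: swap nums[4],nums[6]; hi=5 → [3, 5, 6, 8, 11, 10, 12, 15, 9, 19, 17]
nums[mid]=11>8: swap nums[4],nums[5]; hi=4 → [3, 5, 6, 8, 10, 11, 12, 15, 9, 19, 17]
nums[mid]=10>8: swap nums[4],nums[4]; hi=3 → [3, 5, 6, 8, 10, 11, 12, 15, 9, 19, 17]
end: lo=3, hi=3; nums = [3, 5, 6, 8, 10, 11, 12, 15, 9, 19, 17]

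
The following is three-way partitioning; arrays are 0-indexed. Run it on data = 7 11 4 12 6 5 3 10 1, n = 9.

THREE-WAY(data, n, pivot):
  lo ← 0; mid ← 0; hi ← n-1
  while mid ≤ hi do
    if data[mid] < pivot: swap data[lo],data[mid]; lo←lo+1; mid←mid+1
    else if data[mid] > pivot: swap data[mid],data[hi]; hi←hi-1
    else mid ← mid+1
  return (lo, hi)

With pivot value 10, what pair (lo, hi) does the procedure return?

(6, 6)

lo=0 mid=0 hi=8
7<10: swap(0,0), lo=1 mid=1 ⇒ 7 11 4 12 6 5 3 10 1
11>10: swap(1,8), hi=7 ⇒ 7 1 4 12 6 5 3 10 11
1<10: swap(1,1), lo=2 mid=2 ⇒ 7 1 4 12 6 5 3 10 11
4<10: swap(2,2), lo=3 mid=3 ⇒ 7 1 4 12 6 5 3 10 11
12>10: swap(3,7), hi=6 ⇒ 7 1 4 10 6 5 3 12 11
10=10: mid=4
6<10: swap(3,4), lo=4 mid=5 ⇒ 7 1 4 6 10 5 3 12 11
5<10: swap(4,5), lo=5 mid=6 ⇒ 7 1 4 6 5 10 3 12 11
3<10: swap(5,6), lo=6 mid=7 ⇒ 7 1 4 6 5 3 10 12 11
done. lo=6 hi=6; data=7 1 4 6 5 3 10 12 11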